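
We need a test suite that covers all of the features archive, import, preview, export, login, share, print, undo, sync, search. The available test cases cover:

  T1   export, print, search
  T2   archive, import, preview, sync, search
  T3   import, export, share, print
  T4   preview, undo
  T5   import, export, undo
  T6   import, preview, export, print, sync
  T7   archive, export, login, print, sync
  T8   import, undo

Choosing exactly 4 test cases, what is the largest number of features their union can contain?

Choosing T1, T3, T4, T7 covers {archive, import, preview, export, login, share, print, undo, sync, search} — 10 features.
That is all 10 features.

10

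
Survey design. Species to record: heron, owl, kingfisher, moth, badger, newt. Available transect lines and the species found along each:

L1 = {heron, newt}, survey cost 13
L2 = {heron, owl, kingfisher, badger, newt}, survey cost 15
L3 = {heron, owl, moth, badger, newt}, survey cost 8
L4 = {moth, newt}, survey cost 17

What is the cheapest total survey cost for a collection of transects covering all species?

23

L2, L3 cover every species at survey cost 15 + 8 = 23.
Any cover uses at least 2 transects; among all covering selections none totals below 23.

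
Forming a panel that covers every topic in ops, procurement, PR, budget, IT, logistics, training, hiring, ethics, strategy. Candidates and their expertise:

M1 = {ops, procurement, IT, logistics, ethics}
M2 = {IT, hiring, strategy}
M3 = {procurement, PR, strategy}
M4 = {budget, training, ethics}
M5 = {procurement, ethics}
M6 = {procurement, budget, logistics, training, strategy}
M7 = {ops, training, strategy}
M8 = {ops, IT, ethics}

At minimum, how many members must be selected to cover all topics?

M1, M2, M3, M4 together cover {ops, procurement, PR, budget, IT, logistics, training, hiring, ethics, strategy} — every topic.
No 3 of the 8 members cover everything (all 56 triples fall short), so 4 is minimum.

4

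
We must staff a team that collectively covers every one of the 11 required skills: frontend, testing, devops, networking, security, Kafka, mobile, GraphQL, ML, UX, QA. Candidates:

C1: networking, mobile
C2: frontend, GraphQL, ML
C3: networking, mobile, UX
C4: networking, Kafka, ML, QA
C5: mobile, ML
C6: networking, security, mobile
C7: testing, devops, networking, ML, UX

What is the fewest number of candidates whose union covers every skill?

C2, C4, C6, C7 together cover {frontend, testing, devops, networking, security, Kafka, mobile, GraphQL, ML, UX, QA} — every skill.
No 3 of the 7 candidates cover everything (all 35 triples fall short), so 4 is minimum.

4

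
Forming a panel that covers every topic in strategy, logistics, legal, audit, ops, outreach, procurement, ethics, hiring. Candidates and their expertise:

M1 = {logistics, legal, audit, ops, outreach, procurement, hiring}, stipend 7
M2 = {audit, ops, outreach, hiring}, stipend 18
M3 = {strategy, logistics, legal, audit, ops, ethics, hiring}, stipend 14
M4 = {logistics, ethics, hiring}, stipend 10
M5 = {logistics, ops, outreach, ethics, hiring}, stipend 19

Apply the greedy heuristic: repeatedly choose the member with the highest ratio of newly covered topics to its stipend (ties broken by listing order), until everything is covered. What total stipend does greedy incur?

Pick 1: M1 adds 7 new (logistics, legal, audit, ops, outreach, procurement, hiring) at stipend 7 (ratio 7/7).
Pick 2: M3 adds 2 new (strategy, ethics) at stipend 14 (ratio 2/14).
Greedy total stipend: 7 + 14 = 21.

21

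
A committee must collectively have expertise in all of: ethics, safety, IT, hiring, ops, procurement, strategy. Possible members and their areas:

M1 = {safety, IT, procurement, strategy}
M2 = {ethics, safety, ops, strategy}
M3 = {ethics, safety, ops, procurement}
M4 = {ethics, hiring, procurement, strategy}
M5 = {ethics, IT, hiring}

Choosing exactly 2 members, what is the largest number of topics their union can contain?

Choosing M1, M2 covers {ethics, safety, IT, ops, procurement, strategy} — 6 topics.
No choice of 2 members does better; here hiring is left uncovered.

6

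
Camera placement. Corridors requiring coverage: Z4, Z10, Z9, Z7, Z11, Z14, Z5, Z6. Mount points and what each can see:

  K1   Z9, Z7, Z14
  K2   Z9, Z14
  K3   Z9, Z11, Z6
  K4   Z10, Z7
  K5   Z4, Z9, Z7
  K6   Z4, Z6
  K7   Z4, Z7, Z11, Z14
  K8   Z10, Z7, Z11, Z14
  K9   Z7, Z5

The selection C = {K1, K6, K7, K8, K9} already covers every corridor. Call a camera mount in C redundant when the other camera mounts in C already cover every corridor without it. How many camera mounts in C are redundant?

Drop K1: Z9 uncovered — not redundant.
Drop K6: Z6 uncovered — not redundant.
Drop K7: the rest still cover every corridor — redundant.
Drop K8: Z10 uncovered — not redundant.
Drop K9: Z5 uncovered — not redundant.
1 redundant: K7.

1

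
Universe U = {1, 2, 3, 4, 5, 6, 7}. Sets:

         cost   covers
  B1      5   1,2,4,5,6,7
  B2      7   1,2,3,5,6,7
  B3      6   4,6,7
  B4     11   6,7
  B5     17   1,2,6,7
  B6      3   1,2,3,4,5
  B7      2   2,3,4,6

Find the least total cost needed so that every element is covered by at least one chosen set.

B1, B7 cover every element at cost 5 + 2 = 7.
Any cover uses at least 2 sets; among all covering selections none totals below 7.
Greedy by coverage-per-cost would pick B7, B6, B1 for 10 — worse than the optimum 7.

7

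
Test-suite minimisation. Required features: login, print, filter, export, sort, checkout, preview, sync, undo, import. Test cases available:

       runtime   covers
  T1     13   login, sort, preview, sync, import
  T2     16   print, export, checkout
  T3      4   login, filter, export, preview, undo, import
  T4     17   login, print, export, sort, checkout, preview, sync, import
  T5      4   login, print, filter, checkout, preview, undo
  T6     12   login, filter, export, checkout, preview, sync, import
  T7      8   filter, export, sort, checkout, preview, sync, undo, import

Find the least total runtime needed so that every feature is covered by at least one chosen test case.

T5, T7 cover every feature at runtime 4 + 8 = 12.
Any cover uses at least 2 test cases; among all covering selections none totals below 12.
Greedy by coverage-per-runtime would pick T3, T5, T7 for 16 — worse than the optimum 12.

12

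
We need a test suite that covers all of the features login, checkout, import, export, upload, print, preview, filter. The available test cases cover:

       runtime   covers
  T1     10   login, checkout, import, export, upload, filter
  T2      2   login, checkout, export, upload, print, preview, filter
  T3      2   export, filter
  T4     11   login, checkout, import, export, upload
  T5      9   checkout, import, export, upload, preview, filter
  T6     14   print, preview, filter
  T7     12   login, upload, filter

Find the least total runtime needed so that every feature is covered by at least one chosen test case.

11

T2, T5 cover every feature at runtime 2 + 9 = 11.
Any cover uses at least 2 test cases; among all covering selections none totals below 11.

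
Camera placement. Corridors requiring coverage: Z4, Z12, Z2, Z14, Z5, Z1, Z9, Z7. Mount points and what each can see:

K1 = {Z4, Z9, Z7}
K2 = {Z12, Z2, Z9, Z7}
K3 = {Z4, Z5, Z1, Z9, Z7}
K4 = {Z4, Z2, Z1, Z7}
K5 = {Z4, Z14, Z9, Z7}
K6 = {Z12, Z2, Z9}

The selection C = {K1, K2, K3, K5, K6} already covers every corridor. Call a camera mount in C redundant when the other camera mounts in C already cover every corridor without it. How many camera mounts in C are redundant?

3

Drop K1: the rest still cover every corridor — redundant.
Drop K2: the rest still cover every corridor — redundant.
Drop K3: Z5, Z1 uncovered — not redundant.
Drop K5: Z14 uncovered — not redundant.
Drop K6: the rest still cover every corridor — redundant.
3 redundant: K1, K2, K6.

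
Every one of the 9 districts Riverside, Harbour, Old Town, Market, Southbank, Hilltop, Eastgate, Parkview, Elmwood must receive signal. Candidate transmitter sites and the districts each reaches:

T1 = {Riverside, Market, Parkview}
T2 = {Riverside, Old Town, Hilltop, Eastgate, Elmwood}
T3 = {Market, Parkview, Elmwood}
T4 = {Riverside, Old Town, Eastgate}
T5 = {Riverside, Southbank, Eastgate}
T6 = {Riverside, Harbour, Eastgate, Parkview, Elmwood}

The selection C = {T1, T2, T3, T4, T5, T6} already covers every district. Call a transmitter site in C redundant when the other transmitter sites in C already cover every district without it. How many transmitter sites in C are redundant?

Drop T1: the rest still cover every district — redundant.
Drop T2: Hilltop uncovered — not redundant.
Drop T3: the rest still cover every district — redundant.
Drop T4: the rest still cover every district — redundant.
Drop T5: Southbank uncovered — not redundant.
Drop T6: Harbour uncovered — not redundant.
3 redundant: T1, T3, T4.

3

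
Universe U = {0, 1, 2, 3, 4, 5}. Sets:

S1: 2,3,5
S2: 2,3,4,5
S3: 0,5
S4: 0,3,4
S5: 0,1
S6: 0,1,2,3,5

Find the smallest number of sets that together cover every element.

S2, S5 together cover {0, 1, 2, 3, 4, 5} — every element.
No single set contains all 6 elements, so 2 is optimal.

2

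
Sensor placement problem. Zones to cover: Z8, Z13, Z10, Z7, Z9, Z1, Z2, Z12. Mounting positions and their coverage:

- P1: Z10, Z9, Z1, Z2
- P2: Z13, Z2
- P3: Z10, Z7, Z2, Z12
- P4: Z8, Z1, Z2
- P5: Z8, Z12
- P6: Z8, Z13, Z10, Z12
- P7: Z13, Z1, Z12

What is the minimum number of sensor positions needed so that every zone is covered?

3

P1, P3, P6 together cover {Z8, Z13, Z10, Z7, Z9, Z1, Z2, Z12} — every zone.
No 2 of the 7 sensor positions cover everything (all 21 pairs fall short), so 3 is minimum.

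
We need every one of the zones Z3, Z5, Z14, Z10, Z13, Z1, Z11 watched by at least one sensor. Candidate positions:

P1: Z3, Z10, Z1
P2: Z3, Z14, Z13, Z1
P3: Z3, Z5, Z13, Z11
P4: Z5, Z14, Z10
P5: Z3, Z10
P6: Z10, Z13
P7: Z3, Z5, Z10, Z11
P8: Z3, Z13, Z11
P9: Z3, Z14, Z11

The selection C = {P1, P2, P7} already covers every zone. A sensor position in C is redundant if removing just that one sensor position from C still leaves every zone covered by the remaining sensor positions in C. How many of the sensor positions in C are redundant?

Drop P1: the rest still cover every zone — redundant.
Drop P2: Z14, Z13 uncovered — not redundant.
Drop P7: Z5, Z11 uncovered — not redundant.
1 redundant: P1.

1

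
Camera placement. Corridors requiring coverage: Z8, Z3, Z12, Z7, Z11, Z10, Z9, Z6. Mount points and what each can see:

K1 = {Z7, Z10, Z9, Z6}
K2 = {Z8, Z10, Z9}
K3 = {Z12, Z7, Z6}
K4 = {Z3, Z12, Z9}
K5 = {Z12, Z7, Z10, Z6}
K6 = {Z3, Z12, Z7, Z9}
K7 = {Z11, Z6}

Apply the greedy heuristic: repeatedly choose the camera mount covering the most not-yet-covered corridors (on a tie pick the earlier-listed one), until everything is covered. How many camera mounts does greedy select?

4

Pick 1: K1 covers 4 new corridors (Z7, Z10, Z9, Z6).
Pick 2: K4 covers 2 new corridors (Z3, Z12).
Pick 3: K2 covers 1 new corridors (Z8).
Pick 4: K7 covers 1 new corridors (Z11).
Greedy uses 4 camera mounts. (The true minimum is 3.)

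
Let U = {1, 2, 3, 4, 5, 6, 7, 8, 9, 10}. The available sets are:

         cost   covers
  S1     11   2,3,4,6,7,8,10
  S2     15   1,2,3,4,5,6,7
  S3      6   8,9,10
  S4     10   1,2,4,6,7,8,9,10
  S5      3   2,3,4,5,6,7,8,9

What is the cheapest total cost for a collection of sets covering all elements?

13

S4, S5 cover every element at cost 10 + 3 = 13.
Any cover uses at least 2 sets; among all covering selections none totals below 13.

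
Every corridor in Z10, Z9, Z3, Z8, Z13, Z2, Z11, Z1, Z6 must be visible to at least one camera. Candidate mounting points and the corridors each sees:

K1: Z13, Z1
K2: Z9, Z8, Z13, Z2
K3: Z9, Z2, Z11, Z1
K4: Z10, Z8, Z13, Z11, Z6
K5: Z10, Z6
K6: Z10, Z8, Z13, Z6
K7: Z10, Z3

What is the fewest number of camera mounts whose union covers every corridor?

3

K3, K4, K7 together cover {Z10, Z9, Z3, Z8, Z13, Z2, Z11, Z1, Z6} — every corridor.
No 2 of the 7 camera mounts cover everything (all 21 pairs fall short), so 3 is minimum.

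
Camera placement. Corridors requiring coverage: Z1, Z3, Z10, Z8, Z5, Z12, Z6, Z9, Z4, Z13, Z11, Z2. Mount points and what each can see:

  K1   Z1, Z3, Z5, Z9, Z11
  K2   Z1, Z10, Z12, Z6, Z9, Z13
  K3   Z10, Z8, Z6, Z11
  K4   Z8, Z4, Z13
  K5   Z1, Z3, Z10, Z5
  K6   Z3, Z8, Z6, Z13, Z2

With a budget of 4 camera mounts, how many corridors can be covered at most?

Choosing K1, K2, K4, K6 covers {Z1, Z3, Z10, Z8, Z5, Z12, Z6, Z9, Z4, Z13, Z11, Z2} — 12 corridors.
That is all 12 corridors.

12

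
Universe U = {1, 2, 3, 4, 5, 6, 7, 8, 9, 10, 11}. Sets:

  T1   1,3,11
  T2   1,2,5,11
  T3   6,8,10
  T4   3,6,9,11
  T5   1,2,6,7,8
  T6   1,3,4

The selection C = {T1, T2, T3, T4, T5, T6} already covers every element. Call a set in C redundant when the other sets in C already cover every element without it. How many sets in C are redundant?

1

Drop T1: the rest still cover every element — redundant.
Drop T2: 5 uncovered — not redundant.
Drop T3: 10 uncovered — not redundant.
Drop T4: 9 uncovered — not redundant.
Drop T5: 7 uncovered — not redundant.
Drop T6: 4 uncovered — not redundant.
1 redundant: T1.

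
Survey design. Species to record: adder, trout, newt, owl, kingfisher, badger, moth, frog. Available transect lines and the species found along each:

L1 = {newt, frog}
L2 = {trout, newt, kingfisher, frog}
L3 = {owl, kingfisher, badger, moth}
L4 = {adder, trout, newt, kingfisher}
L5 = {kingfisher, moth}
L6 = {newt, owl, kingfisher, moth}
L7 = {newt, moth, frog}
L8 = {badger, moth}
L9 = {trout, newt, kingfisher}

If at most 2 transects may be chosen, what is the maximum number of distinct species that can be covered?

7

Choosing L2, L3 covers {trout, newt, owl, kingfisher, badger, moth, frog} — 7 species.
No choice of 2 transects does better; here adder is left uncovered.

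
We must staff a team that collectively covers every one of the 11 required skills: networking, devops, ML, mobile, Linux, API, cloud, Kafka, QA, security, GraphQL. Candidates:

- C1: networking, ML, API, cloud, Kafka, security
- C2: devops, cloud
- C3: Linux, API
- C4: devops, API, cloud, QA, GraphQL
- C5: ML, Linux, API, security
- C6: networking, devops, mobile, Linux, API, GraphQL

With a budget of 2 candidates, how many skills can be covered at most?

10

Choosing C1, C6 covers {networking, devops, ML, mobile, Linux, API, cloud, Kafka, security, GraphQL} — 10 skills.
No choice of 2 candidates does better; here QA is left uncovered.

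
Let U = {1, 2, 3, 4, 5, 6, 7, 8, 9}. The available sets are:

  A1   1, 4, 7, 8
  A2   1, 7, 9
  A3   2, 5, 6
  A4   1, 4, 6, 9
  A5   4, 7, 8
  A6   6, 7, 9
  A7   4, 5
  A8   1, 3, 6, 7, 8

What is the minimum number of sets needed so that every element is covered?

3

A3, A4, A8 together cover {1, 2, 3, 4, 5, 6, 7, 8, 9} — every element.
No 2 of the 8 sets cover everything (all 28 pairs fall short), so 3 is minimum.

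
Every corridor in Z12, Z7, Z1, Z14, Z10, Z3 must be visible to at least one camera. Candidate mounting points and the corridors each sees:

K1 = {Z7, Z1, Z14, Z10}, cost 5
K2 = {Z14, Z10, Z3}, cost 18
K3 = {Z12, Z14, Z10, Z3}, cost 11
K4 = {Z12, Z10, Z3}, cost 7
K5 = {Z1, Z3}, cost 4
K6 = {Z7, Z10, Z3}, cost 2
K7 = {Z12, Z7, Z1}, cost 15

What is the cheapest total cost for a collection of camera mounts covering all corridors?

K1, K4 cover every corridor at cost 5 + 7 = 12.
Any cover uses at least 2 camera mounts; among all covering selections none totals below 12.

12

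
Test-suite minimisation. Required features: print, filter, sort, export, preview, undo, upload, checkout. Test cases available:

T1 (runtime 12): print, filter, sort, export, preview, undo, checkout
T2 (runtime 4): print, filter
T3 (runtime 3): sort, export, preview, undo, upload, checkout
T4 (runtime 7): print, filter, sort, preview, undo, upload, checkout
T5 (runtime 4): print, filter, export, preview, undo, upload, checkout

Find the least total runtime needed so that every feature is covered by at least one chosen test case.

T2, T3 cover every feature at runtime 4 + 3 = 7.
Any cover uses at least 2 test cases; among all covering selections none totals below 7.

7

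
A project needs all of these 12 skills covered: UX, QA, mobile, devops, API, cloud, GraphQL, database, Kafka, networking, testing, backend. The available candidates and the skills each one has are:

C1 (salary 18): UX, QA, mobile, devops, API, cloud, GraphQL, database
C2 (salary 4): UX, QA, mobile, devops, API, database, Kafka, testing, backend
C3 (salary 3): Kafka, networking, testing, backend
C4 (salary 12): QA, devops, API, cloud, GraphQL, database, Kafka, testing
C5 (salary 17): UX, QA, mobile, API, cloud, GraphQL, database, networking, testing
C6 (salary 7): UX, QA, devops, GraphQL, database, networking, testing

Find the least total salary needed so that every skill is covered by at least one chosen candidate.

19

C2, C3, C4 cover every skill at salary 4 + 3 + 12 = 19.
Any cover uses at least 2 candidates; among all covering selections none totals below 19.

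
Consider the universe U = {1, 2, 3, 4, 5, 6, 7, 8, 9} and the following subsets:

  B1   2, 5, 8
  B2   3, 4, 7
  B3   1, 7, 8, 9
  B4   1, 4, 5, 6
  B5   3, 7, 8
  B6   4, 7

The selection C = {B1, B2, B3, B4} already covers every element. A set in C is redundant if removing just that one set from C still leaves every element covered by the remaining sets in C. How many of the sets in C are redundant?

0

Drop B1: 2 uncovered — not redundant.
Drop B2: 3 uncovered — not redundant.
Drop B3: 9 uncovered — not redundant.
Drop B4: 6 uncovered — not redundant.
None of the sets in C is redundant.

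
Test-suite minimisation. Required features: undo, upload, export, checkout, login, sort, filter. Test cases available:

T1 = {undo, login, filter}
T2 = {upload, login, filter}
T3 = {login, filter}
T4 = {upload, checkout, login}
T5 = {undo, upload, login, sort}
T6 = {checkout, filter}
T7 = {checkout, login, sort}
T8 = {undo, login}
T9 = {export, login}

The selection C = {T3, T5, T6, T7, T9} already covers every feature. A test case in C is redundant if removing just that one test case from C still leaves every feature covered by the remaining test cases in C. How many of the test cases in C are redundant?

3

Drop T3: the rest still cover every feature — redundant.
Drop T5: undo, upload uncovered — not redundant.
Drop T6: the rest still cover every feature — redundant.
Drop T7: the rest still cover every feature — redundant.
Drop T9: export uncovered — not redundant.
3 redundant: T3, T6, T7.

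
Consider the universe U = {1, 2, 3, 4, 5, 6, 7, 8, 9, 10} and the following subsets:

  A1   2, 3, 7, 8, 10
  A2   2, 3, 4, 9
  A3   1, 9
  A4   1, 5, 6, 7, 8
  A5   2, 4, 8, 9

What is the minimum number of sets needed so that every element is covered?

3

A1, A2, A4 together cover {1, 2, 3, 4, 5, 6, 7, 8, 9, 10} — every element.
No 2 of the 5 sets cover everything (all 10 pairs fall short), so 3 is minimum.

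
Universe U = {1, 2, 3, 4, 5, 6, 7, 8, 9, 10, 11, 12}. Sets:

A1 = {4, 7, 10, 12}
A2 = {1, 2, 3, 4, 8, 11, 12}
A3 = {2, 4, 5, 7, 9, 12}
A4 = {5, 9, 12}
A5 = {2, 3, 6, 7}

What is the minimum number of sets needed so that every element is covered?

4

A1, A2, A3, A5 together cover {1, 2, 3, 4, 5, 6, 7, 8, 9, 10, 11, 12} — every element.
No 3 of the 5 sets cover everything (all 10 triples fall short), so 4 is minimum.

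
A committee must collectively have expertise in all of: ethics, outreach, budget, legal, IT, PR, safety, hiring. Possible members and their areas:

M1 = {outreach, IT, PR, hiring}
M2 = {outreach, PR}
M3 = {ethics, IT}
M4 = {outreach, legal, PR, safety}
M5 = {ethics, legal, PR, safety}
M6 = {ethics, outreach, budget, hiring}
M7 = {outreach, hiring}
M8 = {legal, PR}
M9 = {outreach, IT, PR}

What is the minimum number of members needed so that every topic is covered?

3

M1, M4, M6 together cover {ethics, outreach, budget, legal, IT, PR, safety, hiring} — every topic.
No 2 of the 9 members cover everything (all 36 pairs fall short), so 3 is minimum.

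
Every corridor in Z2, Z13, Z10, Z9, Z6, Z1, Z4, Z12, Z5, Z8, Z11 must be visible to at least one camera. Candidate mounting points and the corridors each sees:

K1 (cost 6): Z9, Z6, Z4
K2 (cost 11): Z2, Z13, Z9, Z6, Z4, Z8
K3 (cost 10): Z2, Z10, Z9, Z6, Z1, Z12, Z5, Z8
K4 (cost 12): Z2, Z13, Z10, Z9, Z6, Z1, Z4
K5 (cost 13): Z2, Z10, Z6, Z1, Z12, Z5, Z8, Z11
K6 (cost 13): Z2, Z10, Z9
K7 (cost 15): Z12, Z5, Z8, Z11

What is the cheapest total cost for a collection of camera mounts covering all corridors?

24

K2, K5 cover every corridor at cost 11 + 13 = 24.
Any cover uses at least 2 camera mounts; among all covering selections none totals below 24.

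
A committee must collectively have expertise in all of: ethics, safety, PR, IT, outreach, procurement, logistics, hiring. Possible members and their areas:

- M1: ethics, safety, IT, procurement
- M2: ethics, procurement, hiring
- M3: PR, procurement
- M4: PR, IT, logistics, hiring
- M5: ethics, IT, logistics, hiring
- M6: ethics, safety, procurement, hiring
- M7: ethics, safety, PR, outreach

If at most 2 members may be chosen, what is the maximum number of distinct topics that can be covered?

Choosing M1, M4 covers {ethics, safety, PR, IT, procurement, logistics, hiring} — 7 topics.
No choice of 2 members does better; here outreach is left uncovered.

7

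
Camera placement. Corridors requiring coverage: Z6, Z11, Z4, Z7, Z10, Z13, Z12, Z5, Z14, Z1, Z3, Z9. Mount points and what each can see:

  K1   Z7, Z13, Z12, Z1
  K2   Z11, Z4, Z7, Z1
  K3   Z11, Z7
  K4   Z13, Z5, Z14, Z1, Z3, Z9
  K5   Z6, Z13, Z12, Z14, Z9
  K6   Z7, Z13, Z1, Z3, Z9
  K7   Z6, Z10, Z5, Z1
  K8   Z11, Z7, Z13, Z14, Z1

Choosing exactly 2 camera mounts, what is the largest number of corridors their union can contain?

Choosing K2, K4 covers {Z11, Z4, Z7, Z13, Z5, Z14, Z1, Z3, Z9} — 9 corridors.
No choice of 2 camera mounts does better; here Z6, Z10, Z12 are left uncovered.

9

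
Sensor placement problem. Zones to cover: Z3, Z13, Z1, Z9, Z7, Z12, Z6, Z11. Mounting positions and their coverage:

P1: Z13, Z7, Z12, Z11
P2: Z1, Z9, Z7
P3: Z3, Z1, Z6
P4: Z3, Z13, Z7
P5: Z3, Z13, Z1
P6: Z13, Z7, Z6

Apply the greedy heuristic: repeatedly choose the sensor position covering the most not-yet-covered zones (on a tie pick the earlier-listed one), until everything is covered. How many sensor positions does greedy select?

3

Pick 1: P1 covers 4 new zones (Z13, Z7, Z12, Z11).
Pick 2: P3 covers 3 new zones (Z3, Z1, Z6).
Pick 3: P2 covers 1 new zones (Z9).
Greedy uses 3 sensor positions.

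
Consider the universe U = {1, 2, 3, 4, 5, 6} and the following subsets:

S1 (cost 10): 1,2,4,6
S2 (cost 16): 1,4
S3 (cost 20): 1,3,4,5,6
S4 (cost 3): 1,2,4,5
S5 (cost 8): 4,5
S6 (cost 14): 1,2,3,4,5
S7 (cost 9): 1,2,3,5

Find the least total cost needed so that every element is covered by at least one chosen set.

19

S1, S7 cover every element at cost 10 + 9 = 19.
Any cover uses at least 2 sets; among all covering selections none totals below 19.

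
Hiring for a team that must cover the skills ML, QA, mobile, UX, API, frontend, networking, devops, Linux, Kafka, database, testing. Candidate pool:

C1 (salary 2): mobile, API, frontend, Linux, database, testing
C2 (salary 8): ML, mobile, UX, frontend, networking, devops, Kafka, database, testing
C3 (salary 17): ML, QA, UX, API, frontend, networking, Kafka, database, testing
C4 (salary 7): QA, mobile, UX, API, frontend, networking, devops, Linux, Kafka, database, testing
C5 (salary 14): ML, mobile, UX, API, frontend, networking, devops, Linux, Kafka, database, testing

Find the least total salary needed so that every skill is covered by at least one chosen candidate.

C2, C4 cover every skill at salary 8 + 7 = 15.
Any cover uses at least 2 candidates; among all covering selections none totals below 15.

15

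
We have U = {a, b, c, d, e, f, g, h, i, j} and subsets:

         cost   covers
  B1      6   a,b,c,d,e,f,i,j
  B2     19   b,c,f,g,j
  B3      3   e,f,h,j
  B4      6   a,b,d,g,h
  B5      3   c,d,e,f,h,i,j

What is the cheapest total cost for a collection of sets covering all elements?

B4, B5 cover every element at cost 6 + 3 = 9.
Any cover uses at least 2 sets; among all covering selections none totals below 9.

9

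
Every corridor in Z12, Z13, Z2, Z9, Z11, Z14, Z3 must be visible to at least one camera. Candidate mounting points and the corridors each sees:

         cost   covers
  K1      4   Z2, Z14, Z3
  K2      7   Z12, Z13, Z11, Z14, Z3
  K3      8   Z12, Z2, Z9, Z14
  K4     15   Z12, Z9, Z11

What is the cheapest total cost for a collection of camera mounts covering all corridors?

15

K2, K3 cover every corridor at cost 7 + 8 = 15.
Any cover uses at least 2 camera mounts; among all covering selections none totals below 15.
Greedy by coverage-per-cost would pick K1, K2, K3 for 19 — worse than the optimum 15.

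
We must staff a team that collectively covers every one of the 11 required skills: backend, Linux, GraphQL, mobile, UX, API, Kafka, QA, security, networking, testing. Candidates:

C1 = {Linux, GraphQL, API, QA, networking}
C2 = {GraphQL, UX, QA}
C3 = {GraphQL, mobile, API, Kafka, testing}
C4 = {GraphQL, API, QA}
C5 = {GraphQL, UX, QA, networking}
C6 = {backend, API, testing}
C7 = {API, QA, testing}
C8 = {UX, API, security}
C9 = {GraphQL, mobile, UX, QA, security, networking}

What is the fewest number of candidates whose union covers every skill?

C1, C3, C6, C8 together cover {backend, Linux, GraphQL, mobile, UX, API, Kafka, QA, security, networking, testing} — every skill.
No 3 of the 9 candidates cover everything (all 84 triples fall short), so 4 is minimum.

4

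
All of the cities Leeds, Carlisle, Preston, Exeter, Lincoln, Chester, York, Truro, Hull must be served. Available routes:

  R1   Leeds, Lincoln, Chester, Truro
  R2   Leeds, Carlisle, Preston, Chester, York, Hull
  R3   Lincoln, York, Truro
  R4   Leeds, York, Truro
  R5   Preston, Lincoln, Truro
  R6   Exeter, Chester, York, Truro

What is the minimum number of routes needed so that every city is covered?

3

R1, R2, R6 together cover {Leeds, Carlisle, Preston, Exeter, Lincoln, Chester, York, Truro, Hull} — every city.
No 2 of the 6 routes cover everything (all 15 pairs fall short), so 3 is minimum.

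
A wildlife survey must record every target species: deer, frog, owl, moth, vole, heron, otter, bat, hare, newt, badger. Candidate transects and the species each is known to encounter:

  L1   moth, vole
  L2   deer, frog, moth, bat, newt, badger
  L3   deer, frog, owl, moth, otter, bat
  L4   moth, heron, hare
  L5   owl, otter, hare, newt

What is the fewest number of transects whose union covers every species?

L1, L2, L3, L4 together cover {deer, frog, owl, moth, vole, heron, otter, bat, hare, newt, badger} — every species.
No 3 of the 5 transects cover everything (all 10 triples fall short), so 4 is minimum.

4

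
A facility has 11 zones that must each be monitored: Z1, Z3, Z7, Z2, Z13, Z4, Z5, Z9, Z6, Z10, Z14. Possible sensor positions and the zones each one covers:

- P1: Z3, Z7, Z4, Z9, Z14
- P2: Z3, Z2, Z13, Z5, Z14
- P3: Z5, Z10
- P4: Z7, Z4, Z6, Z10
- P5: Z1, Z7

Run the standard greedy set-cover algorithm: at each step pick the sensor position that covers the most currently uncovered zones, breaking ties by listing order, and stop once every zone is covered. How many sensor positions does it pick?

Pick 1: P1 covers 5 new zones (Z3, Z7, Z4, Z9, Z14).
Pick 2: P2 covers 3 new zones (Z2, Z13, Z5).
Pick 3: P4 covers 2 new zones (Z6, Z10).
Pick 4: P5 covers 1 new zones (Z1).
Greedy uses 4 sensor positions.

4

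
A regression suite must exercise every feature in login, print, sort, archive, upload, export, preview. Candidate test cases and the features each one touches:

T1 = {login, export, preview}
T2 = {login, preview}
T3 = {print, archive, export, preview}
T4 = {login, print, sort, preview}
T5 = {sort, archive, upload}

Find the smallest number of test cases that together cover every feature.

T1, T3, T5 together cover {login, print, sort, archive, upload, export, preview} — every feature.
No 2 of the 5 test cases cover everything (all 10 pairs fall short), so 3 is minimum.

3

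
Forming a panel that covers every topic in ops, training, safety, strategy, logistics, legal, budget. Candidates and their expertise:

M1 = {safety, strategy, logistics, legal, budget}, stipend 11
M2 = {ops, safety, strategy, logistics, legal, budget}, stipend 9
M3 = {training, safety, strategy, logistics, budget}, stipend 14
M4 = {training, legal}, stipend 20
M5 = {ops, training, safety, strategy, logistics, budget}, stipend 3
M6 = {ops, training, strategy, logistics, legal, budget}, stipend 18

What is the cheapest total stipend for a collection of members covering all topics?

12

M2, M5 cover every topic at stipend 9 + 3 = 12.
Any cover uses at least 2 members; among all covering selections none totals below 12.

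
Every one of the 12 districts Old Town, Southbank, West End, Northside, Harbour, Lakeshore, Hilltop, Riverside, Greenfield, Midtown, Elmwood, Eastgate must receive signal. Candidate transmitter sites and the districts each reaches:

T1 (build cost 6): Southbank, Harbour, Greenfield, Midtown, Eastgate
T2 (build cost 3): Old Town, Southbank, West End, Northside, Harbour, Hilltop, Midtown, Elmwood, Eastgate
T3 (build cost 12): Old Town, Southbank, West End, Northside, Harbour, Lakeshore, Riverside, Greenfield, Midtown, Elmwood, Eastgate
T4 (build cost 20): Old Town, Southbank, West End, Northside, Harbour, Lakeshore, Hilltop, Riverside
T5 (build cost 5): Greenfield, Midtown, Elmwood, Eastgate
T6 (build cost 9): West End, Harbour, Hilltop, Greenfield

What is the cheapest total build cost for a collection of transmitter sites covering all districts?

T2, T3 cover every district at build cost 3 + 12 = 15.
Any cover uses at least 2 transmitter sites; among all covering selections none totals below 15.

15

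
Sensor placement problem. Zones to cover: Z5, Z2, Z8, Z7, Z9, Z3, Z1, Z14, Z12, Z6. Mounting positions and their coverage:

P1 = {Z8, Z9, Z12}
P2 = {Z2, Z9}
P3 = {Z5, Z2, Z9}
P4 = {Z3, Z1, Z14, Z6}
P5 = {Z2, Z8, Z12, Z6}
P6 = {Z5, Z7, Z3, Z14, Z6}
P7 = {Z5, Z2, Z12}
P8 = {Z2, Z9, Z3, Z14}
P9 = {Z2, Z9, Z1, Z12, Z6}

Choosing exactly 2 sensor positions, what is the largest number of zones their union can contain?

Choosing P6, P9 covers {Z5, Z2, Z7, Z9, Z3, Z1, Z14, Z12, Z6} — 9 zones.
No choice of 2 sensor positions does better; here Z8 is left uncovered.

9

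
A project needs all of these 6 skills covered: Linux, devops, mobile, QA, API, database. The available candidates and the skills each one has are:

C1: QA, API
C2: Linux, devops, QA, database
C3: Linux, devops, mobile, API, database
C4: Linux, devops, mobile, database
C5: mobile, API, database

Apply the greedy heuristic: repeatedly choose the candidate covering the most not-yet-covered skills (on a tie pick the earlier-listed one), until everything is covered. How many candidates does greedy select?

2

Pick 1: C3 covers 5 new skills (Linux, devops, mobile, API, database).
Pick 2: C1 covers 1 new skills (QA).
Greedy uses 2 candidates.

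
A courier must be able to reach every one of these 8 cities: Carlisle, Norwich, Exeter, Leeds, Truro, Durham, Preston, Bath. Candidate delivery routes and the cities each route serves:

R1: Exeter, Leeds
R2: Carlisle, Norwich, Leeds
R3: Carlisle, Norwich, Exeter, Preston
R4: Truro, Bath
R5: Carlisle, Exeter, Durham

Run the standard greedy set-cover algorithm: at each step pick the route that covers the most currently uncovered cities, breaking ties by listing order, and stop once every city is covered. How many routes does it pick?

4

Pick 1: R3 covers 4 new cities (Carlisle, Norwich, Exeter, Preston).
Pick 2: R4 covers 2 new cities (Truro, Bath).
Pick 3: R1 covers 1 new cities (Leeds).
Pick 4: R5 covers 1 new cities (Durham).
Greedy uses 4 routes.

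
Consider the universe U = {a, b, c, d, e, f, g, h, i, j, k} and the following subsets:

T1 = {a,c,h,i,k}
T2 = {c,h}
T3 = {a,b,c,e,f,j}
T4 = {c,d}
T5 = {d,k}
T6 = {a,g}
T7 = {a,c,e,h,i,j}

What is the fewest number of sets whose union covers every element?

4

T1, T3, T4, T6 together cover {a, b, c, d, e, f, g, h, i, j, k} — every element.
No 3 of the 7 sets cover everything (all 35 triples fall short), so 4 is minimum.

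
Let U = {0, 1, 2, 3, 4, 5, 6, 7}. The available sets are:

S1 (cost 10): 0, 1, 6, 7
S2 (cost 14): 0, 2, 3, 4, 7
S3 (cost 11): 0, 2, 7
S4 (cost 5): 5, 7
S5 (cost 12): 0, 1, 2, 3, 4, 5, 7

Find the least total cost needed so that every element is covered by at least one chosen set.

22

S1, S5 cover every element at cost 10 + 12 = 22.
Any cover uses at least 2 sets; among all covering selections none totals below 22.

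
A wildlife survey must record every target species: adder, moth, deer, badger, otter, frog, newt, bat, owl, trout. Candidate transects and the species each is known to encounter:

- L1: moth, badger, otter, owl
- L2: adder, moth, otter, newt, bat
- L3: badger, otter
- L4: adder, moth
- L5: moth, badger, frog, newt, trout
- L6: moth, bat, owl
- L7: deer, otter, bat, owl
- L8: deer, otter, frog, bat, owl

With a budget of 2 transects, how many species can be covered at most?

Choosing L5, L7 covers {moth, deer, badger, otter, frog, newt, bat, owl, trout} — 9 species.
No choice of 2 transects does better; here adder is left uncovered.

9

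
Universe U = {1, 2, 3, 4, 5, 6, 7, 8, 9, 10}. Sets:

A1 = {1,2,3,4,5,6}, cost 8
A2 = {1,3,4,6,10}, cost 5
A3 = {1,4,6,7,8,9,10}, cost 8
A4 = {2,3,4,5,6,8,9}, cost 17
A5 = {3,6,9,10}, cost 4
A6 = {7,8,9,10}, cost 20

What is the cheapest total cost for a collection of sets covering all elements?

A1, A3 cover every element at cost 8 + 8 = 16.
Any cover uses at least 2 sets; among all covering selections none totals below 16.

16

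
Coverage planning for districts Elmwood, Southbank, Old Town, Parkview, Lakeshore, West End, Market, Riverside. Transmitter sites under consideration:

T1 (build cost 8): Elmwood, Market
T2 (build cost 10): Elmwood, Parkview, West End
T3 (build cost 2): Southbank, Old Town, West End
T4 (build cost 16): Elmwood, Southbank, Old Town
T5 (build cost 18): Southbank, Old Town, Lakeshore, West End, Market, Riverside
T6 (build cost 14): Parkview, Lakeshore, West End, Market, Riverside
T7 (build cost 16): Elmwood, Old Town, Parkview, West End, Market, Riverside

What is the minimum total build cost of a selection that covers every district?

T1, T3, T6 cover every district at build cost 8 + 2 + 14 = 24.
Any cover uses at least 2 transmitter sites; among all covering selections none totals below 24.

24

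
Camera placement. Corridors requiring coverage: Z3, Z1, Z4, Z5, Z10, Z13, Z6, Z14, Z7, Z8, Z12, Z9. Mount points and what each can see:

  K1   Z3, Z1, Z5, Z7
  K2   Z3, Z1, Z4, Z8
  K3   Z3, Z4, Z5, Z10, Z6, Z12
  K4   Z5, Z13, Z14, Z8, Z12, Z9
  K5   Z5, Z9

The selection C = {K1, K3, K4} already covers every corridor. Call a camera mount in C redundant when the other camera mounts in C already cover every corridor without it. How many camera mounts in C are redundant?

Drop K1: Z1, Z7 uncovered — not redundant.
Drop K3: Z4, Z10, Z6 uncovered — not redundant.
Drop K4: Z13, Z14, Z8, Z9 uncovered — not redundant.
None of the camera mounts in C is redundant.

0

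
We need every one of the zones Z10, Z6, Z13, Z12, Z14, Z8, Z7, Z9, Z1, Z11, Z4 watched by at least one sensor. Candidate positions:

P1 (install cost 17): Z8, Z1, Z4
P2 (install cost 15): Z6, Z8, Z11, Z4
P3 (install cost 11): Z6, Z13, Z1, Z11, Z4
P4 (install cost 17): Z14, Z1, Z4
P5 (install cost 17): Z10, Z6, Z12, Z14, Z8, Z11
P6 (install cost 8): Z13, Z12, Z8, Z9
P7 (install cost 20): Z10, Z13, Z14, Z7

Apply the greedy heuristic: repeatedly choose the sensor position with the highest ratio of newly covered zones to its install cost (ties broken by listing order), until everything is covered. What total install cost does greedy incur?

Pick 1: P6 adds 4 new (Z13, Z12, Z8, Z9) at install cost 8 (ratio 4/8).
Pick 2: P3 adds 4 new (Z6, Z1, Z11, Z4) at install cost 11 (ratio 4/11).
Pick 3: P7 adds 3 new (Z10, Z14, Z7) at install cost 20 (ratio 3/20).
Greedy total install cost: 8 + 11 + 20 = 39.

39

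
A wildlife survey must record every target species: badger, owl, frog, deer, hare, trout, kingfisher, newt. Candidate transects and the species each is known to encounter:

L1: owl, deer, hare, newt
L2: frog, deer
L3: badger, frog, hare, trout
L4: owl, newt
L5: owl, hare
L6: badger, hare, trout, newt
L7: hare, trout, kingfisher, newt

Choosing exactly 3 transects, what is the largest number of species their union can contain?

8

Choosing L1, L3, L7 covers {badger, owl, frog, deer, hare, trout, kingfisher, newt} — 8 species.
That is all 8 species.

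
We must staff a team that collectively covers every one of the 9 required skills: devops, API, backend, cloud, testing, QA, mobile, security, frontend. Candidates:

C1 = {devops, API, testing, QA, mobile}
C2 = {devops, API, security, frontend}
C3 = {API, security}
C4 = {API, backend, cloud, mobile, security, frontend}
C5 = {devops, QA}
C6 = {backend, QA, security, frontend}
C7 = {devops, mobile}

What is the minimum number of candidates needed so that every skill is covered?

2

C1, C4 together cover {devops, API, backend, cloud, testing, QA, mobile, security, frontend} — every skill.
No single candidate contains all 9 skills, so 2 is optimal.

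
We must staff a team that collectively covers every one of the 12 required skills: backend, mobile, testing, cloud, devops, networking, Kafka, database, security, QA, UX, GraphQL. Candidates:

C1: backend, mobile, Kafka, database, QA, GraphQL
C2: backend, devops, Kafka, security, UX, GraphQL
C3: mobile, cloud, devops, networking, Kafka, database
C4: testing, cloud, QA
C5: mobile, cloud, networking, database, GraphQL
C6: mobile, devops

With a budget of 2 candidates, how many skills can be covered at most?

Choosing C2, C3 covers {backend, mobile, cloud, devops, networking, Kafka, database, security, UX, GraphQL} — 10 skills.
No choice of 2 candidates does better; here testing, QA are left uncovered.

10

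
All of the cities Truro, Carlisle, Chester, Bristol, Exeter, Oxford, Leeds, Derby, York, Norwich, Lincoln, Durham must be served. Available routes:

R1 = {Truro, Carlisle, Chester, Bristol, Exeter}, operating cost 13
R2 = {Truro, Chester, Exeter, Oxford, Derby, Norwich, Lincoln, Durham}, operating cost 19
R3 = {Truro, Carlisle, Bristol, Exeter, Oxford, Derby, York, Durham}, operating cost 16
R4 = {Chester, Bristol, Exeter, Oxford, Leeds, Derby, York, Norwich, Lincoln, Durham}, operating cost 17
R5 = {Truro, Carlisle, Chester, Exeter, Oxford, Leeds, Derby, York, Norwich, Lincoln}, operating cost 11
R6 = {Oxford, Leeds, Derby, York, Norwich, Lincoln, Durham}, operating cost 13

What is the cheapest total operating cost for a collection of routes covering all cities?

R1, R6 cover every city at operating cost 13 + 13 = 26.
Any cover uses at least 2 routes; among all covering selections none totals below 26.
Greedy by coverage-per-operating cost would pick R5, R3 for 27 — worse than the optimum 26.

26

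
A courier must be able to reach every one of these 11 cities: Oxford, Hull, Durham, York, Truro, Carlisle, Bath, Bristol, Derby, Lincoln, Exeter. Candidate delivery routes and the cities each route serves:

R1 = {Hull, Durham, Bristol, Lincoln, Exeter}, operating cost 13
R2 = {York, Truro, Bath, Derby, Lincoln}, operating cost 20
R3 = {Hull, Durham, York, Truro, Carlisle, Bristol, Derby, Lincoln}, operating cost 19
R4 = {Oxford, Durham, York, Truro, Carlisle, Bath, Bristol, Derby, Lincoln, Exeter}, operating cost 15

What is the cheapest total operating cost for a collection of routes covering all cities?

R1, R4 cover every city at operating cost 13 + 15 = 28.
Any cover uses at least 2 routes; among all covering selections none totals below 28.

28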